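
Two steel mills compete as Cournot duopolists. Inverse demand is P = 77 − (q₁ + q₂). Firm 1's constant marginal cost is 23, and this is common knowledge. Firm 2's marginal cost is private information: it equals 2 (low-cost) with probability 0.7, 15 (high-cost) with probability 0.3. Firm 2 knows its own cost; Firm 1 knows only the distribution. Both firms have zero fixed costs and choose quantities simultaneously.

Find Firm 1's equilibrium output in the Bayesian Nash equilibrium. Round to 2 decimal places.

Type-c best response for Firm 2: q₂(c) = (77 − c)/2 − q₁/2.
Firm 1 maximizes expected profit; its first-order condition is 77 − 2q₁ − E[q₂] − 23 = 0.
Substituting E[q₂] and solving: E[c₂] = 5.9, so q₁ = (77 − 2·23 + 5.9)/3 = 12.3.

12.30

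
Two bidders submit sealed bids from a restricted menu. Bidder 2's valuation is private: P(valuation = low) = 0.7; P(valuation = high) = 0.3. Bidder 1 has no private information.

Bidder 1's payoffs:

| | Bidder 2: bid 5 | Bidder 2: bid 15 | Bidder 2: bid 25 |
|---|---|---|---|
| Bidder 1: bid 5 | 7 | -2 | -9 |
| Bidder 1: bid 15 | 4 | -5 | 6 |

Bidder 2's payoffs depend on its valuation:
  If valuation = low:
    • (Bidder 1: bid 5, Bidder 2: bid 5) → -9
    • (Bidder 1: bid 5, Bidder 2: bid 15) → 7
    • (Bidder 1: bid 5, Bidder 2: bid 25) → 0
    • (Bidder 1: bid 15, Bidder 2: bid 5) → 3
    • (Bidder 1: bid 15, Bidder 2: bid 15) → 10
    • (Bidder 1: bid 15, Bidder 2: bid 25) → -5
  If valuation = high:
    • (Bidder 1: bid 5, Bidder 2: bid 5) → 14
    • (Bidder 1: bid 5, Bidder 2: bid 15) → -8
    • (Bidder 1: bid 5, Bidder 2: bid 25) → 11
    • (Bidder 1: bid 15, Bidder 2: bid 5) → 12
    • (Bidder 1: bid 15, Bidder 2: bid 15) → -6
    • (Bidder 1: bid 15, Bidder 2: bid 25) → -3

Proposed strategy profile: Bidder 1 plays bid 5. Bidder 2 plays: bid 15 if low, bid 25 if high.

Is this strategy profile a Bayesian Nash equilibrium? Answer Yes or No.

No

A profile is a BNE iff every type of every player is best-responding given beliefs about the other side.
Bidder 1 plays bid 5: E[bid 5] = 0.7·(-2) + 0.3·(-9) = -4.1; E[bid 15] = -1.7. Not best-responding. ✗
Bidder 2 (valuation low), facing bid 5: bid 5 gives -9, bid 15 gives 7, bid 25 gives 0. Proposed bid 15 is best. ✓
Bidder 2 (valuation high), facing bid 5: bid 5 gives 14, bid 15 gives -8, bid 25 gives 11. Proposed bid 25 is not best — profitable deviation exists. ✗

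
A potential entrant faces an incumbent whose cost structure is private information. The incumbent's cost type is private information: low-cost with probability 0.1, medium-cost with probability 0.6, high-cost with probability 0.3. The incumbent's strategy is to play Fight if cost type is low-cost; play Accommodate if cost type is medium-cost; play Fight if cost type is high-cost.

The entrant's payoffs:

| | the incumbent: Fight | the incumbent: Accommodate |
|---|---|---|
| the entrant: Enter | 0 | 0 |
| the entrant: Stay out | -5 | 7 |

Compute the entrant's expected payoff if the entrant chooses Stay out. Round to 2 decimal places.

Take the expectation over the incumbent's cost type, weighting each type's action by its prior probability.
E[Stay out] = 0.1·(-5) + 0.6·7 + 0.3·(-5) = (-0.5) + 4.2 + (-1.5) = 2.2

2.20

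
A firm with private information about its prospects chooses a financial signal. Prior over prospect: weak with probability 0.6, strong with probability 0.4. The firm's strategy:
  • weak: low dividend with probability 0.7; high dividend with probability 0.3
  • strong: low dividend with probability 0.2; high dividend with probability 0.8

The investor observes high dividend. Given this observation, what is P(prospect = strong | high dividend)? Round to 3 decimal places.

0.640

P(high dividend) = 0.6·0.3 + 0.4·0.8 = 0.5
P(strong | high dividend) = (0.4·0.8) / 0.5 = 0.32 / 0.5 = 0.64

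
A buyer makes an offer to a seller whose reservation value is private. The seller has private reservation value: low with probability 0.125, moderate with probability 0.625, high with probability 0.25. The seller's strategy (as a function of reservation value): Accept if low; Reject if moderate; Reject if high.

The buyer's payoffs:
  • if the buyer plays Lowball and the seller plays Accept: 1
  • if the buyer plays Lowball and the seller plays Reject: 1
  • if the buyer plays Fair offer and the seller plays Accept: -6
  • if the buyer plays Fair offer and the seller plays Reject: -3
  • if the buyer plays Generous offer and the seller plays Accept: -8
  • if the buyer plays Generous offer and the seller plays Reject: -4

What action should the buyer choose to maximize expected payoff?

E[Lowball] = 0.125·(1) + 0.625·(1) + 0.25·(1) = 1
E[Fair offer] = 0.125·(-6) + 0.625·(-3) + 0.25·(-3) = -3.375
E[Generous offer] = 0.125·(-8) + 0.625·(-4) + 0.25·(-4) = -4.5
Best response: Lowball (1 is the largest).

Lowball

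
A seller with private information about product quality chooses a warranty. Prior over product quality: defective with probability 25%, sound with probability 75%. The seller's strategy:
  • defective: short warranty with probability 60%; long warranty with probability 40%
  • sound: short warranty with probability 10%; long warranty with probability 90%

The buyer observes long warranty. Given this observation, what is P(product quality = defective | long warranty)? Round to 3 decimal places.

P(long warranty) = 0.25·0.4 + 0.75·0.9 = 0.775
P(defective | long warranty) = (0.25·0.4) / 0.775 = 0.1 / 0.775 = 0.129032

0.129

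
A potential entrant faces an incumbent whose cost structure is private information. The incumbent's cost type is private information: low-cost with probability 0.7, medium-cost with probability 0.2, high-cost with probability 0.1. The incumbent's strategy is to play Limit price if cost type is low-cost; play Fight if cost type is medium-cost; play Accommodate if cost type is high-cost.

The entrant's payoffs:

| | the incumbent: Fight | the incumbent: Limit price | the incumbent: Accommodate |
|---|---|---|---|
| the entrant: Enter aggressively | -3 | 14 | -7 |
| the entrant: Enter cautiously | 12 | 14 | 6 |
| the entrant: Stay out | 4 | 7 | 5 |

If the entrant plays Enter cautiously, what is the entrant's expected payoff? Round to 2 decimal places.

12.80

Take the expectation over the incumbent's cost type, weighting each type's action by its prior probability.
E[Enter cautiously] = 0.7·14 + 0.2·12 + 0.1·6 = 9.8 + 2.4 + 0.6 = 12.8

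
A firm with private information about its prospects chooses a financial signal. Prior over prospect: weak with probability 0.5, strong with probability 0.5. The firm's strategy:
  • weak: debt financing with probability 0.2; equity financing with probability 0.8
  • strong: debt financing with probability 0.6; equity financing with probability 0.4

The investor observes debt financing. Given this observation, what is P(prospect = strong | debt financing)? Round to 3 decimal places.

Apply Bayes' rule using the sender's strategy as the likelihood.
P(debt financing) = 0.5·0.2 + 0.5·0.6 = 0.4
P(strong | debt financing) = (0.5·0.6) / 0.4 = 0.3 / 0.4 = 0.75

0.750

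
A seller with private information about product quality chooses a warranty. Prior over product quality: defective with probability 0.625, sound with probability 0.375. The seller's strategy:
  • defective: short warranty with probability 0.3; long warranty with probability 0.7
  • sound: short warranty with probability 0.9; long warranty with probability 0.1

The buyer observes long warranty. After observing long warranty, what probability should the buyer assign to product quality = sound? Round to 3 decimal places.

0.079

P(long warranty) = 0.625·0.7 + 0.375·0.1 = 0.475
P(sound | long warranty) = (0.375·0.1) / 0.475 = 0.0375 / 0.475 = 0.0789474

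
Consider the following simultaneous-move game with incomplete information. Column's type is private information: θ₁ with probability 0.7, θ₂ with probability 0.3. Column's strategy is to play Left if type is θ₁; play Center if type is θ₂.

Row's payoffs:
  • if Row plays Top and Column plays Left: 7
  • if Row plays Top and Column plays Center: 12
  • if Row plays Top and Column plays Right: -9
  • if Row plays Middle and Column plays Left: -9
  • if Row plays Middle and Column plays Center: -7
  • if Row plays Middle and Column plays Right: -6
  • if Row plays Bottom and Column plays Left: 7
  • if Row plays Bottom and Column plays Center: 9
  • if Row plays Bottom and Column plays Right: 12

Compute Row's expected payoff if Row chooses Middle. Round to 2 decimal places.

-8.40

Take the expectation over Column's type, weighting each type's action by its prior probability.
E[Middle] = 0.7·(-9) + 0.3·(-7) = (-6.3) + (-2.1) = -8.4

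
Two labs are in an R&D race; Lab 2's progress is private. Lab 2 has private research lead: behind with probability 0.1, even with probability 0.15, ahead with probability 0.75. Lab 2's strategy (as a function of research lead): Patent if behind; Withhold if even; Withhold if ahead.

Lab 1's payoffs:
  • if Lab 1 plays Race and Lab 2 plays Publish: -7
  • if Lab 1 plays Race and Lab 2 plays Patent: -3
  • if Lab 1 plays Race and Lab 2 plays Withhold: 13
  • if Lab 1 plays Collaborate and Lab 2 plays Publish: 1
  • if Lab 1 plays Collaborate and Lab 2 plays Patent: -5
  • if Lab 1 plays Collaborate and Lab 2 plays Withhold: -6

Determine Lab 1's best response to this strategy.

E[Race] = 0.1·(-3) + 0.15·(13) + 0.75·(13) = 11.4
E[Collaborate] = 0.1·(-5) + 0.15·(-6) + 0.75·(-6) = -5.9
Best response: Race (11.4 is the largest).

Race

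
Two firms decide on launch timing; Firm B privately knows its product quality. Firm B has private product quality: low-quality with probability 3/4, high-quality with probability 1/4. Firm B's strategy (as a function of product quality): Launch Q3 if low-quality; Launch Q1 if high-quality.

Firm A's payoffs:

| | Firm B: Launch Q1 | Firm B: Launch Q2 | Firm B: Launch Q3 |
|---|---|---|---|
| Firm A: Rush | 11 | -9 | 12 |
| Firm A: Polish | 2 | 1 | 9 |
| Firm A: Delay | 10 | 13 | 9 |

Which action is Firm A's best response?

Rush

E[Rush] = 3/4·(12) + 1/4·(11) = 47/4
E[Polish] = 3/4·(9) + 1/4·(2) = 29/4
E[Delay] = 3/4·(9) + 1/4·(10) = 37/4
Best response: Rush (47/4 is the largest).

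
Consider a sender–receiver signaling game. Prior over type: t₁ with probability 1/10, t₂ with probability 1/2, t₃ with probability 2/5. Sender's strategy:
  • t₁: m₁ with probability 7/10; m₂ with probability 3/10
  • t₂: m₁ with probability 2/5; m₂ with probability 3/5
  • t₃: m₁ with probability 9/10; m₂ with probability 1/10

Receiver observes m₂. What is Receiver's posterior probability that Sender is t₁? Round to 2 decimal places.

0.08

P(m₂) = (1/10)·(3/10) + (1/2)·(3/5) + (2/5)·(1/10) = 37/100
P(t₁ | m₂) = ((1/10)·(3/10)) / (37/100) = (3/100) / (37/100) = 3/37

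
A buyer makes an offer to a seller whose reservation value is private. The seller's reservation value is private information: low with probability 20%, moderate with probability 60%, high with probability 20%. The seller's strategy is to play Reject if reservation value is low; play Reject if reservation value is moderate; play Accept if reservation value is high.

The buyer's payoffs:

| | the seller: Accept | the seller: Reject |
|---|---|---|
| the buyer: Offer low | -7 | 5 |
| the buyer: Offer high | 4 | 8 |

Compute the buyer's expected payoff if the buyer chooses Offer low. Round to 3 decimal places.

2.600

E[Offer low] = 0.2·5 + 0.6·5 + 0.2·(-7) = 1 + 3 + (-1.4) = 2.6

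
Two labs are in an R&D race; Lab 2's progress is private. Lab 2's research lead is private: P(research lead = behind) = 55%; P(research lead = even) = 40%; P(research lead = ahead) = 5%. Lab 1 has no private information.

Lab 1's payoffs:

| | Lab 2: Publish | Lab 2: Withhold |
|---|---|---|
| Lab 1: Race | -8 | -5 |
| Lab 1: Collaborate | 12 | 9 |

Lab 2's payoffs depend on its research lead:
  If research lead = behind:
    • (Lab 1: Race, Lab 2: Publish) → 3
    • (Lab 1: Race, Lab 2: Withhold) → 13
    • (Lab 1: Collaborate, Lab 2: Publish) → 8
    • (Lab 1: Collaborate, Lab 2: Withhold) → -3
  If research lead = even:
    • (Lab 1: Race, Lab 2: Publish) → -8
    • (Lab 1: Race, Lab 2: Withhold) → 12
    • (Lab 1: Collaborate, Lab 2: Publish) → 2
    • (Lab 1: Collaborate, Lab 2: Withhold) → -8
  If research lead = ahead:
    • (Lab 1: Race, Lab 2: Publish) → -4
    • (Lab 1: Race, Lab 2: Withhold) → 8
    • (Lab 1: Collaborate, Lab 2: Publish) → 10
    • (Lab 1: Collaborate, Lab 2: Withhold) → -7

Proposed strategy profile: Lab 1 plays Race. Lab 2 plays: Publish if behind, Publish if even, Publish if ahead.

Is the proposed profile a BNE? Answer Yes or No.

Lab 1 plays Race: E[Race] = 0.55·(-8) + 0.4·(-8) + 0.05·(-8) = -8; E[Collaborate] = 12. Not best-responding. ✗
Lab 2 (research lead behind), facing Race: Publish gives 3, Withhold gives 13. Proposed Publish is not best — profitable deviation exists. ✗
Lab 2 (research lead even), facing Race: Publish gives -8, Withhold gives 12. Proposed Publish is not best — profitable deviation exists. ✗
Lab 2 (research lead ahead), facing Race: Publish gives -4, Withhold gives 8. Proposed Publish is not best — profitable deviation exists. ✗

No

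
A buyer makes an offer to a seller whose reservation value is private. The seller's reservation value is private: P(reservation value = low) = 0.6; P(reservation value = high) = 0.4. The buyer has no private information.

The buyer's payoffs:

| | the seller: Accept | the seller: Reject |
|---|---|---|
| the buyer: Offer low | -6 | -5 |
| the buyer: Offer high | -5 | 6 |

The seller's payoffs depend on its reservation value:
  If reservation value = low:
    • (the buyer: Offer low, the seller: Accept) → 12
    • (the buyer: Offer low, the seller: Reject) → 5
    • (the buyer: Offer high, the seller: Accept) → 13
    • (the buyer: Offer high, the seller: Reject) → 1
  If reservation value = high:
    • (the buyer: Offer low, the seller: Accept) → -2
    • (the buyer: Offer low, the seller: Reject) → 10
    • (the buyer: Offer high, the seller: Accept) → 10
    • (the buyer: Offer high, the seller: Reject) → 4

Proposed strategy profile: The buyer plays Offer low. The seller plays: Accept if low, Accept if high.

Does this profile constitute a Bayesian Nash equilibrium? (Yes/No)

No

A profile is a BNE iff every type of every player is best-responding given beliefs about the other side.
The buyer plays Offer low: E[Offer low] = 0.6·(-6) + 0.4·(-6) = -6; E[Offer high] = -5. Not best-responding. ✗
The seller (reservation value low), facing Offer low: Accept gives 12, Reject gives 5. Proposed Accept is best. ✓
The seller (reservation value high), facing Offer low: Accept gives -2, Reject gives 10. Proposed Accept is not best — profitable deviation exists. ✗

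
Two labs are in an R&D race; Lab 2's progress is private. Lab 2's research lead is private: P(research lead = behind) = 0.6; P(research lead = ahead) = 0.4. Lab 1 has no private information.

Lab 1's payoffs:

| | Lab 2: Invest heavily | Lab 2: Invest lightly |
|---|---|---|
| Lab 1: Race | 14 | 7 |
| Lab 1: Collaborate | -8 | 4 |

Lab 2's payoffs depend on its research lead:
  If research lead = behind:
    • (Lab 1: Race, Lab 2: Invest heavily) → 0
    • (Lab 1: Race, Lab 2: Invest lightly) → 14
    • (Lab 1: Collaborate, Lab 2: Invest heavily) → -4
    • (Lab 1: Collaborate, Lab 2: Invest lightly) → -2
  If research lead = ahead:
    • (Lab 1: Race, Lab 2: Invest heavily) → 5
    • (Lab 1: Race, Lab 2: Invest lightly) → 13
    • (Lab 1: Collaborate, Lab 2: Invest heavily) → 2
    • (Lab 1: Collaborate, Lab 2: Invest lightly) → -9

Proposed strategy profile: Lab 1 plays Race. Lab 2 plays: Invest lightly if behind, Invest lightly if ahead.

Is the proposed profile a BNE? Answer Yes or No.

Yes

A profile is a BNE iff every type of every player is best-responding given beliefs about the other side.
Lab 1 plays Race: E[Race] = 0.6·(7) + 0.4·(7) = 7; E[Collaborate] = 4. Best-responding. ✓
Lab 2 (research lead behind), facing Race: Invest heavily gives 0, Invest lightly gives 14. Proposed Invest lightly is best. ✓
Lab 2 (research lead ahead), facing Race: Invest heavily gives 5, Invest lightly gives 13. Proposed Invest lightly is best. ✓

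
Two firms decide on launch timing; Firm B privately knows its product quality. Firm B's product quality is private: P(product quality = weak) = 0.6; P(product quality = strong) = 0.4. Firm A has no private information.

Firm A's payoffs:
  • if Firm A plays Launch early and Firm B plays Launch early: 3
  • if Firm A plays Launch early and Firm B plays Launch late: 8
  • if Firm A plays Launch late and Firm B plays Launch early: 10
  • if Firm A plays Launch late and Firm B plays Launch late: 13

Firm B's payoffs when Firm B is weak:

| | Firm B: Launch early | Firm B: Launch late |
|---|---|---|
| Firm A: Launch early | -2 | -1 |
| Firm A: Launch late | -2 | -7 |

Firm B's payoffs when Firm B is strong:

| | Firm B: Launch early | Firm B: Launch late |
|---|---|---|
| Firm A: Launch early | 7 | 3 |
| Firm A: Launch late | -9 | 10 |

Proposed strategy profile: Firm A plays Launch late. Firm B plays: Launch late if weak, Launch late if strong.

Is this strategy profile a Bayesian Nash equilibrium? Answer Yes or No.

Firm A plays Launch late: E[Launch late] = 0.6·(13) + 0.4·(13) = 13; E[Launch early] = 8. Best-responding. ✓
Firm B (product quality weak), facing Launch late: Launch early gives -2, Launch late gives -7. Proposed Launch late is not best — profitable deviation exists. ✗
Firm B (product quality strong), facing Launch late: Launch early gives -9, Launch late gives 10. Proposed Launch late is best. ✓

No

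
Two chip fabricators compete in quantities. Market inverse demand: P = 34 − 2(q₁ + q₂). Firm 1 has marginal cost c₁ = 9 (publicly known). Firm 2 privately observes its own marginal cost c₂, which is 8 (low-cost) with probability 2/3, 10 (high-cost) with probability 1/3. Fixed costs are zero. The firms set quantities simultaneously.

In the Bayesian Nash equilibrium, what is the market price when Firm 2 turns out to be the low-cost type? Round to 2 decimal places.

16.89

Type-c best response for Firm 2: q₂(c) = (34 − c)/4 − q₁/2.
Firm 1 maximizes expected profit; its first-order condition is 34 − 4q₁ − 2E[q₂] − 9 = 0.
Substituting E[q₂] and solving: E[c₂] = 8.66667, so q₁ = (34 − 2·9 + 8.66667)/6 = 4.11111.
q₂(low-cost) = 4.44444, so P = 34 − 2·(4.11111 + 4.44444) = 16.8889.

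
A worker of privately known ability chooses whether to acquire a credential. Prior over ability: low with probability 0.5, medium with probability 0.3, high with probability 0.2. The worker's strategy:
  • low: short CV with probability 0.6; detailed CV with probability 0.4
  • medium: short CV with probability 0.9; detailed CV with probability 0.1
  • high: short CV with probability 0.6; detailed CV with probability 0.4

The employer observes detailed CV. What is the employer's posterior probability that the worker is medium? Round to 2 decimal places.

0.10

P(detailed CV) = 0.5·0.4 + 0.3·0.1 + 0.2·0.4 = 0.31
P(medium | detailed CV) = (0.3·0.1) / 0.31 = 0.03 / 0.31 = 0.0967742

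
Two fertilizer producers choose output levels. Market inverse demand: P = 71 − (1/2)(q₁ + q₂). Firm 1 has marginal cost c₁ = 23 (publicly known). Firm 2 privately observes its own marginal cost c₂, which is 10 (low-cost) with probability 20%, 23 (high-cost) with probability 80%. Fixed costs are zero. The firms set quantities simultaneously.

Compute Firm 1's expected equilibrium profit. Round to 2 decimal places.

458.04

Type-c best response for Firm 2: q₂(c) = (71 − c) − q₁/2.
Firm 1 maximizes expected profit; its first-order condition is 71 − q₁ − (1/2)E[q₂] − 23 = 0.
Substituting E[q₂] and solving: E[c₂] = 20.4, so q₁ = (71 − 2·23 + 20.4)/(3/2) = 30.2667.
E[P] = 71 − (1/2)·(q₁ + E[q₂]) = 38.1333; Firm 1's expected profit = (E[P] − 23)·q₁ = (38.1333 − 23)·30.2667 = 458.036.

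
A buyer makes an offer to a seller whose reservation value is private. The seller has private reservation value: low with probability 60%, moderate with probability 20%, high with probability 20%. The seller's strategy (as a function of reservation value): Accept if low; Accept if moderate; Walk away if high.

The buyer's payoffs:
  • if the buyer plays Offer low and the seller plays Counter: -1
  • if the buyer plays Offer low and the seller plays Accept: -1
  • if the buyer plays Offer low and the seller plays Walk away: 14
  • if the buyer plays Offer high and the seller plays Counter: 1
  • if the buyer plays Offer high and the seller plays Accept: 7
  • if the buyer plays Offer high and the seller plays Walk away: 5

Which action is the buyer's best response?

Offer high

E[Offer low] = 0.6·(-1) + 0.2·(-1) + 0.2·(14) = 2
E[Offer high] = 0.6·(7) + 0.2·(7) + 0.2·(5) = 6.6
Best response: Offer high (6.6 is the largest).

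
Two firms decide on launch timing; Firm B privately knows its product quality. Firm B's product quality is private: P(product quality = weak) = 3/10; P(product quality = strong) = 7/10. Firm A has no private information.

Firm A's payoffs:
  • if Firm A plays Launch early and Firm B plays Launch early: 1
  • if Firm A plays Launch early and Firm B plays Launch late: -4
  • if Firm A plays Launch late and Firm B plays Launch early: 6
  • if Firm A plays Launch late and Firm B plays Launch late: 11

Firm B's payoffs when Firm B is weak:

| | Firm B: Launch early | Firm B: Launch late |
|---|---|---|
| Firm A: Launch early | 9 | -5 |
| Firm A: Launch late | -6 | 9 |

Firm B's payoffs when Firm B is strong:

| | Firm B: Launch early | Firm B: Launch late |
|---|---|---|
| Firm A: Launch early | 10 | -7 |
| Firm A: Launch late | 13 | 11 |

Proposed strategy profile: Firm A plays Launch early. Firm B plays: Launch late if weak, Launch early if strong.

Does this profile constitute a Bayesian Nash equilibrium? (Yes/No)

No

Firm A plays Launch early: E[Launch early] = 3/10·(-4) + 7/10·(1) = -1/2; E[Launch late] = 15/2. Not best-responding. ✗
Firm B (product quality weak), facing Launch early: Launch early gives 9, Launch late gives -5. Proposed Launch late is not best — profitable deviation exists. ✗
Firm B (product quality strong), facing Launch early: Launch early gives 10, Launch late gives -7. Proposed Launch early is best. ✓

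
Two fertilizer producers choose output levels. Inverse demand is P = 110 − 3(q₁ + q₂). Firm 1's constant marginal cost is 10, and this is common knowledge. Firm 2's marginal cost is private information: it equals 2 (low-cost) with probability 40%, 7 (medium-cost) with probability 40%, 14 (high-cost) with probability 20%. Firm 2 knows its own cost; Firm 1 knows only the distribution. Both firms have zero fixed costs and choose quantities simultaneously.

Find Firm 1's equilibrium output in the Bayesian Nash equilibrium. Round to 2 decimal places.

10.71

Type-c best response for Firm 2: q₂(c) = (110 − c)/6 − q₁/2.
Firm 1 maximizes expected profit; its first-order condition is 110 − 6q₁ − 3E[q₂] − 10 = 0.
Substituting E[q₂] and solving: E[c₂] = 6.4, so q₁ = (110 − 2·10 + 6.4)/9 = 10.7111.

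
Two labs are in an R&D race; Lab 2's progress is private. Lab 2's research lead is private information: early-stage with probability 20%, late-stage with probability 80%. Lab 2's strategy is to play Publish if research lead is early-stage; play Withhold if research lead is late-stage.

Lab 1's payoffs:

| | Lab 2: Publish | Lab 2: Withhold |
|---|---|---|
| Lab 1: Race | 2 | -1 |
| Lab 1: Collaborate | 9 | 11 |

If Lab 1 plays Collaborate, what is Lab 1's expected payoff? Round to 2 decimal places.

10.60

Take the expectation over Lab 2's research lead, weighting each type's action by its prior probability.
E[Collaborate] = 0.2·9 + 0.8·11 = 1.8 + 8.8 = 10.6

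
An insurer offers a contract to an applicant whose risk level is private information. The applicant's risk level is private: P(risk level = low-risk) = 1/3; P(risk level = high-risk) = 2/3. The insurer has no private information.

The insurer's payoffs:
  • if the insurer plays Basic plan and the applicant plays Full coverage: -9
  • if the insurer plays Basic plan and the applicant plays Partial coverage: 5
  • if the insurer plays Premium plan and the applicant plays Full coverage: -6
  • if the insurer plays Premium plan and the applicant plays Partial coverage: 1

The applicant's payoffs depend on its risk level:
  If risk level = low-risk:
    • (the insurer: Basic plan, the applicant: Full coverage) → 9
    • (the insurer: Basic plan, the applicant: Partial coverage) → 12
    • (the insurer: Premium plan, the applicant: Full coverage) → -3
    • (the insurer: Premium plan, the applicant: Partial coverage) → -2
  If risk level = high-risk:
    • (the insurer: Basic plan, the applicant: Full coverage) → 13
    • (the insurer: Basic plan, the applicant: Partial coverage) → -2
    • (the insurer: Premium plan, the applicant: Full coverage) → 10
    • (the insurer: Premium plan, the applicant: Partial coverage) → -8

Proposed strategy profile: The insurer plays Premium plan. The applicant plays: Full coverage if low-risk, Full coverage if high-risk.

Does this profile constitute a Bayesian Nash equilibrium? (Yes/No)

The insurer plays Premium plan: E[Premium plan] = 1/3·(-6) + 2/3·(-6) = -6; E[Basic plan] = -9. Best-responding. ✓
The applicant (risk level low-risk), facing Premium plan: Full coverage gives -3, Partial coverage gives -2. Proposed Full coverage is not best — profitable deviation exists. ✗
The applicant (risk level high-risk), facing Premium plan: Full coverage gives 10, Partial coverage gives -8. Proposed Full coverage is best. ✓

No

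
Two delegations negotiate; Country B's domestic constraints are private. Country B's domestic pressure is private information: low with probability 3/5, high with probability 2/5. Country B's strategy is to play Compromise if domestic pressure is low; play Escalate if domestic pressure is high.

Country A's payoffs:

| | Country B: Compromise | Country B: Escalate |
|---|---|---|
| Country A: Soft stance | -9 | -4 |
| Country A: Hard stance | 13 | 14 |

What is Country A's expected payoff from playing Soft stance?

-7

Take the expectation over Country B's domestic pressure, weighting each type's action by its prior probability.
E[Soft stance] = 3/5·(-9) + 2/5·(-4) = (-27/5) + (-8/5) = -7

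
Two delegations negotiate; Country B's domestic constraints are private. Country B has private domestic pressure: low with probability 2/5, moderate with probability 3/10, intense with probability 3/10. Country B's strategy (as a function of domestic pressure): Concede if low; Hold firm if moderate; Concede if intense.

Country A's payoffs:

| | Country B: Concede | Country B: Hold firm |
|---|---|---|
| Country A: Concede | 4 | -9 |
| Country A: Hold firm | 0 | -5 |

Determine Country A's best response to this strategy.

E[Concede] = 2/5·(4) + 3/10·(-9) + 3/10·(4) = 1/10
E[Hold firm] = 2/5·(0) + 3/10·(-5) + 3/10·(0) = -3/2
Best response: Concede (1/10 is the largest).

Concede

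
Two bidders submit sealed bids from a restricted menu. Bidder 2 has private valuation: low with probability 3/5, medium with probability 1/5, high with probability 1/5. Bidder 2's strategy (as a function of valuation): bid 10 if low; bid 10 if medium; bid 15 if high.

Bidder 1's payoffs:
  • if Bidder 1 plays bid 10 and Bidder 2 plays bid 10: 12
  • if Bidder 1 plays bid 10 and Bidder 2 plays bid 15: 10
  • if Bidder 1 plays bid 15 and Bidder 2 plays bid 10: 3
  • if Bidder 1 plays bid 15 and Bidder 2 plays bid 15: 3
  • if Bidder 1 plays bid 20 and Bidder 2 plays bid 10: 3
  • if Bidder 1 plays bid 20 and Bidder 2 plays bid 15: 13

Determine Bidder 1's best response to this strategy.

Compute Bidder 1's expected payoff for each action, taking the expectation over Bidder 2's type.
E[bid 10] = 3/5·(12) + 1/5·(12) + 1/5·(10) = 58/5
E[bid 15] = 3/5·(3) + 1/5·(3) + 1/5·(3) = 3
E[bid 20] = 3/5·(3) + 1/5·(3) + 1/5·(13) = 5
Best response: bid 10 (58/5 is the largest).

bid 10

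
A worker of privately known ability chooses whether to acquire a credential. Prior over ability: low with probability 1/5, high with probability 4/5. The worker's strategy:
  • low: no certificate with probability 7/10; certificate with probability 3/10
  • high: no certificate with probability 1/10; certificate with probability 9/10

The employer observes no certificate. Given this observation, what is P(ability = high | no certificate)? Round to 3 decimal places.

0.364

Apply Bayes' rule using the sender's strategy as the likelihood.
P(no certificate) = (1/5)·(7/10) + (4/5)·(1/10) = 11/50
P(high | no certificate) = ((4/5)·(1/10)) / (11/50) = (2/25) / (11/50) = 4/11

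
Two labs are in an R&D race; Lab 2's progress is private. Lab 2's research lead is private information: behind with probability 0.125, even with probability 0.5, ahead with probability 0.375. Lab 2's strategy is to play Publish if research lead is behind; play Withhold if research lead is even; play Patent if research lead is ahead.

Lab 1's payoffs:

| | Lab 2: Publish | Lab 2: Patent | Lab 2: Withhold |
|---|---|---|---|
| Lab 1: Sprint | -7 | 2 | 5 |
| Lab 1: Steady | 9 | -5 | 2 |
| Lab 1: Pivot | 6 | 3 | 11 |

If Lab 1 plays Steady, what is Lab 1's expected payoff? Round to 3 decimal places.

E[Steady] = 0.125·9 + 0.5·2 + 0.375·(-5) = 1.125 + 1 + (-1.875) = 0.25

0.250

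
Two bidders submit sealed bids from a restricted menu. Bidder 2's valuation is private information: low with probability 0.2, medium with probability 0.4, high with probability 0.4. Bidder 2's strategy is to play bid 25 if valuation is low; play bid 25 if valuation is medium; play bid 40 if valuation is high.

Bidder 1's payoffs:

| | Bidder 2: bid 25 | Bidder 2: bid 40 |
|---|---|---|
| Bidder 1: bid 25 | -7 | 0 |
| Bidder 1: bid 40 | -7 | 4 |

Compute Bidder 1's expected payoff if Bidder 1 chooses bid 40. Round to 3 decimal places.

E[bid 40] = 0.2·(-7) + 0.4·(-7) + 0.4·4 = (-1.4) + (-2.8) + 1.6 = -2.6

-2.600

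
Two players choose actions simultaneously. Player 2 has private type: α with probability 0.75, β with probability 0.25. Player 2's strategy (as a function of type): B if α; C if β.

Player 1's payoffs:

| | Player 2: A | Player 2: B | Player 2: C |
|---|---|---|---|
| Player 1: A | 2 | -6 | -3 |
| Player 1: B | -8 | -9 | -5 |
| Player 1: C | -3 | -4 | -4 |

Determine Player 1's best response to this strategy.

E[A] = 0.75·(-6) + 0.25·(-3) = -5.25
E[B] = 0.75·(-9) + 0.25·(-5) = -8
E[C] = 0.75·(-4) + 0.25·(-4) = -4
Best response: C (-4 is the largest).

C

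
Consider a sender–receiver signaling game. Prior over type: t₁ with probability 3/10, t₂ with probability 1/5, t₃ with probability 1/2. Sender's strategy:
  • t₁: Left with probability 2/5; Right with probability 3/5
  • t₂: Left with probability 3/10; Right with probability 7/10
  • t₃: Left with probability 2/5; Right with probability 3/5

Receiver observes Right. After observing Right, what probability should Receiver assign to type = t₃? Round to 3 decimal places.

P(Right) = (3/10)·(3/5) + (1/5)·(7/10) + (1/2)·(3/5) = 31/50
P(t₃ | Right) = ((1/2)·(3/5)) / (31/50) = (3/10) / (31/50) = 15/31

0.484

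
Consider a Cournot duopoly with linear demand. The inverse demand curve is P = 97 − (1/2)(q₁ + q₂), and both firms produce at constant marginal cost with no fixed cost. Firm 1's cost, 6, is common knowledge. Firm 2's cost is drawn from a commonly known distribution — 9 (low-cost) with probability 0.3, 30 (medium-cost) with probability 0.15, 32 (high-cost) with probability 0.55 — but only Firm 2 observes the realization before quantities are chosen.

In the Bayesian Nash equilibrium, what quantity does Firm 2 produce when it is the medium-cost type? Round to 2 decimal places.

Each type of Firm 2 best-responds to q₁; Firm 1 best-responds to the expected q₂ over Firm 2's types.
Firm 2 with cost c maximizes (97 − (1/2)(q₁+q₂) − c)·q₂, giving q₂(c) = (97 − c − (1/2)q₁).
E[c₂] = 0.3·9 + 0.15·30 + 0.55·32 = 24.8
Firm 1's FOC against E[q₂] yields q₁ = (97 − 2·6 + E[c₂])/(3/2) = (97 − 12 + 24.8)/(3/2) = 73.2.
q₂(medium-cost) = (97 − 30 − (1/2)·73.2) = 30.4.

30.40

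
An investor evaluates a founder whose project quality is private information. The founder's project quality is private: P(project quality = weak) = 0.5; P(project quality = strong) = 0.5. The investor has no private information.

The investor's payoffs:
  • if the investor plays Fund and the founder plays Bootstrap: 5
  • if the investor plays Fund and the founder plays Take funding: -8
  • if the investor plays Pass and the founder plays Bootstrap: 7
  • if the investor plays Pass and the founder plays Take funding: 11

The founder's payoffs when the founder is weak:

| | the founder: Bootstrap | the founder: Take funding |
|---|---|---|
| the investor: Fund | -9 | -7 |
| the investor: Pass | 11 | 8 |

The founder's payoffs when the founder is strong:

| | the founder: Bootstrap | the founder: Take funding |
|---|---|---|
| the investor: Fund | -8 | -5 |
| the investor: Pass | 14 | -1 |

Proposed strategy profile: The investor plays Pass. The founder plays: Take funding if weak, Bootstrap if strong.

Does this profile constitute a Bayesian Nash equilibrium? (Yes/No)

The investor plays Pass: E[Pass] = 0.5·(11) + 0.5·(7) = 9; E[Fund] = -1.5. Best-responding. ✓
The founder (project quality weak), facing Pass: Bootstrap gives 11, Take funding gives 8. Proposed Take funding is not best — profitable deviation exists. ✗
The founder (project quality strong), facing Pass: Bootstrap gives 14, Take funding gives -1. Proposed Bootstrap is best. ✓

No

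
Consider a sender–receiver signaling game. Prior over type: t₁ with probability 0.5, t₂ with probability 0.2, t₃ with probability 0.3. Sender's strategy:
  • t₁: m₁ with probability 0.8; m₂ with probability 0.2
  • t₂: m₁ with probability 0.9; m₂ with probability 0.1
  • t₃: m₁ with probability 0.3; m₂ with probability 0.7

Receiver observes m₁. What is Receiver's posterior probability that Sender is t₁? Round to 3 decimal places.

P(m₁) = 0.5·0.8 + 0.2·0.9 + 0.3·0.3 = 0.67
P(t₁ | m₁) = (0.5·0.8) / 0.67 = 0.4 / 0.67 = 0.597015

0.597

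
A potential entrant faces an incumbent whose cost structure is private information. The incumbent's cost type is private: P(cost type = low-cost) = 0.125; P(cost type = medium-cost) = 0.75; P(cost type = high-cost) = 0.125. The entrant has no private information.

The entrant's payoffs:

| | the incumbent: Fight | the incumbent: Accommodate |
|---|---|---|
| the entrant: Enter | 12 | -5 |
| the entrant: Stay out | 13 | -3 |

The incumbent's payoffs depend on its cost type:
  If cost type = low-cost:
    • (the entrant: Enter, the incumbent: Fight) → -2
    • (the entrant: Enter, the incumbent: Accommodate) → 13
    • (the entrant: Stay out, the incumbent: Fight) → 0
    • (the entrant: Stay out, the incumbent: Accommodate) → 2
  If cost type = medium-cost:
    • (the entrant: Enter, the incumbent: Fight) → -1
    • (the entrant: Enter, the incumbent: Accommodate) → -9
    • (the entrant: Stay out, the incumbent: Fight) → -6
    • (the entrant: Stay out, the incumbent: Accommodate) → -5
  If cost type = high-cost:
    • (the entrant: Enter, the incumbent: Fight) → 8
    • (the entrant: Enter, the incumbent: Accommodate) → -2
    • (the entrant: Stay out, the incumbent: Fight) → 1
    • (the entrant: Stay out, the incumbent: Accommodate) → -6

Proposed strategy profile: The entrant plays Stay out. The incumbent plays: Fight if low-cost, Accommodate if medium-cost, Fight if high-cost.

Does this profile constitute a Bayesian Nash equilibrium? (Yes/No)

The entrant plays Stay out: E[Stay out] = 0.125·(13) + 0.75·(-3) + 0.125·(13) = 1; E[Enter] = -0.75. Best-responding. ✓
The incumbent (cost type low-cost), facing Stay out: Fight gives 0, Accommodate gives 2. Proposed Fight is not best — profitable deviation exists. ✗
The incumbent (cost type medium-cost), facing Stay out: Fight gives -6, Accommodate gives -5. Proposed Accommodate is best. ✓
The incumbent (cost type high-cost), facing Stay out: Fight gives 1, Accommodate gives -6. Proposed Fight is best. ✓

No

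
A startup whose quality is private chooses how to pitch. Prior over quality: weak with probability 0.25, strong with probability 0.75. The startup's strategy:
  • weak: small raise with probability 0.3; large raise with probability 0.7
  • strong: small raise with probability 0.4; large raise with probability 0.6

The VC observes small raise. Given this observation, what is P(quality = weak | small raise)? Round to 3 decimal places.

P(small raise) = 0.25·0.3 + 0.75·0.4 = 0.375
P(weak | small raise) = (0.25·0.3) / 0.375 = 0.075 / 0.375 = 0.2

0.200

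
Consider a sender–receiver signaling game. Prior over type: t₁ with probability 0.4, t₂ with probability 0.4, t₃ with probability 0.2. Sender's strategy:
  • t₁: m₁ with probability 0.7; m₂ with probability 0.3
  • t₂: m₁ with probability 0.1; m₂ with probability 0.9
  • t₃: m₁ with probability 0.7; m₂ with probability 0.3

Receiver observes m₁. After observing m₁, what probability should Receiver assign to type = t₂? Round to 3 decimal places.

P(m₁) = 0.4·0.7 + 0.4·0.1 + 0.2·0.7 = 0.46
P(t₂ | m₁) = (0.4·0.1) / 0.46 = 0.04 / 0.46 = 0.0869565

0.087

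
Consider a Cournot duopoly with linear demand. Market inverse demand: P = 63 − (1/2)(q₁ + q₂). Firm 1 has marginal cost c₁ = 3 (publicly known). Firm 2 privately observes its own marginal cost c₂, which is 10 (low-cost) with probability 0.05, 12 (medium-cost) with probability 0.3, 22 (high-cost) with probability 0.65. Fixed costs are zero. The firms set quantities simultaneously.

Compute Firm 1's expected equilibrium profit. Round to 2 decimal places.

Type-c best response for Firm 2: q₂(c) = (63 − c) − q₁/2.
Firm 1 maximizes expected profit; its first-order condition is 63 − q₁ − (1/2)E[q₂] − 3 = 0.
Substituting E[q₂] and solving: E[c₂] = 18.4, so q₁ = (63 − 2·3 + 18.4)/(3/2) = 50.2667.
E[P] = 63 − (1/2)·(q₁ + E[q₂]) = 28.1333; Firm 1's expected profit = (E[P] − 3)·q₁ = (28.1333 − 3)·50.2667 = 1263.37.

1263.37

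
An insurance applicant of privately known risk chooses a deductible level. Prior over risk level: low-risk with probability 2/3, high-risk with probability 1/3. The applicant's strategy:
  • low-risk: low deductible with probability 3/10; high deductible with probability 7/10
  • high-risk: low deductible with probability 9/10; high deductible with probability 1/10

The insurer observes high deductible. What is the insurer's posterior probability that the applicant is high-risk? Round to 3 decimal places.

0.067

P(high deductible) = (2/3)·(7/10) + (1/3)·(1/10) = 1/2
P(high-risk | high deductible) = ((1/3)·(1/10)) / (1/2) = (1/30) / (1/2) = 1/15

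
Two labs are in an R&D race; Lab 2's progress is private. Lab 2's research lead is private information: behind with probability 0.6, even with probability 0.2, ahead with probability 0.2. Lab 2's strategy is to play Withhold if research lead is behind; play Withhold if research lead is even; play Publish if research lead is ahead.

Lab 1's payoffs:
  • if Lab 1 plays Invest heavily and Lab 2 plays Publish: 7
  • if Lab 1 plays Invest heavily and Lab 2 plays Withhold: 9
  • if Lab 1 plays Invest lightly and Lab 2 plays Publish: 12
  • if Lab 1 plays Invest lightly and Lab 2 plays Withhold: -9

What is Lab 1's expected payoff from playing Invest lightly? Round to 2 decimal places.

-4.80

E[Invest lightly] = 0.6·(-9) + 0.2·(-9) + 0.2·12 = (-5.4) + (-1.8) + 2.4 = -4.8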